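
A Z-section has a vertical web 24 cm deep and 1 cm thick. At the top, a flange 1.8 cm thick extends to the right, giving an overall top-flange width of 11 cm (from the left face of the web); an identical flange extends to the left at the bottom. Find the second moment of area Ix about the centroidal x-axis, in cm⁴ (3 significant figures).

Ix ≈ 5600 cm⁴

Split into non-overlapping primitives; take the origin at the lower-left of the bounding box.
Web: 1 × 24, A = 24 cm², y = 12 cm, Ī = 1 152 cm⁴.
Top flange (beyond web): 10 × 1.8, A = 18 cm², y = 23.1 cm, Ī = 4.86 cm⁴.
Bottom flange (beyond web): 10 × 1.8, A = 18 cm², y = 0.9 cm, Ī = 4.86 cm⁴.
Centroid: ȳ = ΣA·y / ΣA = 12 cm.
Transfer each piece to the centroidal x-axis using Ī + A·d² with d = y − 12:
  web: d = 0 cm → contributes +1 152 cm⁴
  top flange (beyond web): d = 11.1 cm → contributes +2222.6 cm⁴
  bottom flange (beyond web): d = -11.1 cm → contributes +2222.6 cm⁴
Total I = 5597.3 cm⁴.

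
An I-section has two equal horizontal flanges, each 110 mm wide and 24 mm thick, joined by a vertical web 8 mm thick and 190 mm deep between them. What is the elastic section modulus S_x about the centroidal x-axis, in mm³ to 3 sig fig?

S_x ≈ 5.49 × 10⁵ mm³

Split into non-overlapping primitives; take the origin at the lower-left of the bounding box.
Bottom flange: 110 × 24, A = 2 640 mm², y = 12 mm, Ī = 126 720 mm⁴.
Web: 8 × 190, A = 1 520 mm², y = 119 mm, Ī = 4 572 667 mm⁴.
Top flange: 110 × 24, A = 2 640 mm², y = 226 mm, Ī = 126 720 mm⁴.
By symmetry the centroid is at mid-height, ȳ = 119 mm.
Transfer each piece to the centroidal x-axis using Ī + A·d² with d = y − 119:
  bottom flange: d = -107 mm → contributes +30 352 080 mm⁴
  web: d = 0 mm → contributes +4 572 667 mm⁴
  top flange: d = 107 mm → contributes +30 352 080 mm⁴
Total I = 65 276 827 mm⁴.
Extreme fibre distance c = 119 mm; S = I/c = 548 545 mm³.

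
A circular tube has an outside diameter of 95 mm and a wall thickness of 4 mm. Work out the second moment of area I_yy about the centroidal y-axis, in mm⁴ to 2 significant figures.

Break the section into simple shapes (no overlaps), measuring from the bottom-left corner of the bounding box.
Outer circle: ⌀95, A = 7 088 mm², x = 47.5 mm, Ī = 3 998 198 mm⁴.
Bore (subtracted): ⌀87, A = 5 945 mm², x = 47.5 mm, Ī = 2 812 205 mm⁴.
By symmetry the centroid is at mid-width, x̄ = 47.5 mm.
All pieces are centred on the centroidal y-axis, so I = ΣĪ (holes subtracted) = 1 185 994 mm⁴.

I_yy ≈ 1.2 × 10⁶ mm⁴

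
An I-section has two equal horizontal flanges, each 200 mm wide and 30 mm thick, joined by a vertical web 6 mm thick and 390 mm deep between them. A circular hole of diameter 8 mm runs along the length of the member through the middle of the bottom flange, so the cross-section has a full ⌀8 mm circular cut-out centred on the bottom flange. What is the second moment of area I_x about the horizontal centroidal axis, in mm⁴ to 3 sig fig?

I_x ≈ 5.58 × 10⁸ mm⁴

Treat the section as a set of non-overlapping primitives; coordinates are from the bounding-box lower-left.
Bottom flange: 200 × 30, A = 6 000 mm², y = 15 mm, Ī = 450 000 mm⁴.
Web: 6 × 390, A = 2 340 mm², y = 225 mm, Ī = 29 659 500 mm⁴.
Top flange: 200 × 30, A = 6 000 mm², y = 435 mm, Ī = 450 000 mm⁴.
Hole (subtracted): ⌀8, A = 50.265 mm², y = 15 mm, Ī = 201.06 mm⁴.
Centroid: ȳ = ΣA·y / ΣA = 225.74 mm.
Transfer each piece to the horizontal centroidal axis using Ī + A·d² with d = y − 225.74:
  bottom flange: d = -210.74 mm → contributes +266 914 785 mm⁴
  web: d = -0.73869 mm → contributes +29 660 777 mm⁴
  top flange: d = 209.26 mm → contributes +263 191 763 mm⁴
  hole: d = -210.74 mm → contributes −2 232 531 mm⁴
Total I = 557 534 794 mm⁴.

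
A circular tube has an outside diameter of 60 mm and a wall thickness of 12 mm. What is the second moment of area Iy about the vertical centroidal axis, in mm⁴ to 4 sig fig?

Treat the section as a set of non-overlapping primitives; coordinates are from the bounding-box lower-left.
Outer circle: ⌀60, A = 2827.43 mm², x = 30 mm, Ī = 636 173 mm⁴.
Bore (subtracted): ⌀36, A = 1017.88 mm², x = 30 mm, Ī = 82 448 mm⁴.
By symmetry the centroid is at mid-width, x̄ = 30 mm.
All pieces are centred on the vertical centroidal axis, so I = ΣĪ (holes subtracted) = 553 725 mm⁴.

Iy ≈ 5.537 × 10⁵ mm⁴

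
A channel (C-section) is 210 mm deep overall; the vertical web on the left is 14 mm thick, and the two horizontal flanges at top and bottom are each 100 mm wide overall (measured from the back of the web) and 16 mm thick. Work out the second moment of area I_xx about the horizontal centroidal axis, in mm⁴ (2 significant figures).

Decompose the section into non-overlapping parts with the origin at the bottom-left of its bounding rectangle.
Web: 14 × 210, A = 2 940 mm², y = 105 mm, Ī = 10 804 500 mm⁴.
Top flange (beyond web): 86 × 16, A = 1 376 mm², y = 202 mm, Ī = 29 355 mm⁴.
Bottom flange (beyond web): 86 × 16, A = 1 376 mm², y = 8 mm, Ī = 29 355 mm⁴.
By symmetry the centroid is at mid-height, ȳ = 105 mm.
Transfer each piece to the horizontal centroidal axis using Ī + A·d² with d = y − 105:
  web: d = 0 mm → contributes +10 804 500 mm⁴
  top flange (beyond web): d = 97 mm → contributes +12 976 139 mm⁴
  bottom flange (beyond web): d = -97 mm → contributes +12 976 139 mm⁴
Total I = 36 756 777 mm⁴.

I_xx ≈ 3.7 × 10⁷ mm⁴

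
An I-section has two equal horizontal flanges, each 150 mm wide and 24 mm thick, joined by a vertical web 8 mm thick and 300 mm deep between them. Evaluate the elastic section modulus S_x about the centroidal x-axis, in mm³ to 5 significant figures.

Break the section into simple shapes (no overlaps), measuring from the bottom-left corner of the bounding box.
Bottom flange: 150 × 24, A = 3 600 mm², y = 12 mm, Ī = 172 800 mm⁴.
Web: 8 × 300, A = 2 400 mm², y = 174 mm, Ī = 18 000 000 mm⁴.
Top flange: 150 × 24, A = 3 600 mm², y = 336 mm, Ī = 172 800 mm⁴.
By symmetry the centroid is at mid-height, ȳ = 174 mm.
Transfer each piece to the centroidal x-axis using Ī + A·d² with d = y − 174:
  bottom flange: d = -162 mm → contributes +94 651 200 mm⁴
  web: d = 0 mm → contributes +18 000 000 mm⁴
  top flange: d = 162 mm → contributes +94 651 200 mm⁴
Total I = 207 302 400 mm⁴.
Extreme fibre distance c = 174 mm; S = I/c = 1 191 393 mm³.

S_x ≈ 1.1914 × 10⁶ mm³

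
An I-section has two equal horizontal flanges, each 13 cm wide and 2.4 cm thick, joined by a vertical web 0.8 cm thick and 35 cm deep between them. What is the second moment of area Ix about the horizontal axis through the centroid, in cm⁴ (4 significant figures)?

Break the section into simple shapes (no overlaps), measuring from the bottom-left corner of the bounding box.
Bottom flange: 13 × 2.4, A = 31.2 cm², y = 1.2 cm, Ī = 14.976 cm⁴.
Web: 0.8 × 35, A = 28 cm², y = 19.9 cm, Ī = 2858.33 cm⁴.
Top flange: 13 × 2.4, A = 31.2 cm², y = 38.6 cm, Ī = 14.976 cm⁴.
By symmetry the centroid is at mid-height, ȳ = 19.9 cm.
Transfer each piece to the horizontal axis through the centroid using Ī + A·d² with d = y − 19.9:
  bottom flange: d = -18.7 cm → contributes +10925.3 cm⁴
  web: d = 0 cm → contributes +2858.33 cm⁴
  top flange: d = 18.7 cm → contributes +10925.3 cm⁴
Total I = 24708.9 cm⁴.

Ix ≈ 2.471 × 10⁴ cm⁴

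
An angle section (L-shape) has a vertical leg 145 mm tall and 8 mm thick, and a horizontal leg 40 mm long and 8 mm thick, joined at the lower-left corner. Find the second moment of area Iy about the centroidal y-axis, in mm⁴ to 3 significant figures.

Decompose the section into non-overlapping parts with the origin at the bottom-left of its bounding rectangle.
Vertical leg: 8 × 145, A = 1 160 mm², x = 4 mm, Ī = 6186.7 mm⁴.
Horizontal leg (remainder): 32 × 8, A = 256 mm², x = 24 mm, Ī = 21 845 mm⁴.
Centroid: x̄ = ΣA·x / ΣA = 7.6158 mm.
Transfer each piece to the centroidal y-axis using Ī + A·d² with d = x − 7.6158:
  vertical leg: d = -3.6158 mm → contributes +21 353 mm⁴
  horizontal leg (remainder): d = 16.384 mm → contributes +90 566 mm⁴
Total I = 111 919 mm⁴.

Iy ≈ 1.12 × 10⁵ mm⁴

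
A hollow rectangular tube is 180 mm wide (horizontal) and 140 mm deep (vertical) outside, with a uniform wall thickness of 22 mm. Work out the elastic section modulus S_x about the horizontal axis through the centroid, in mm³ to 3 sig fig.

Split into non-overlapping primitives; take the origin at the lower-left of the bounding box.
Outer rectangle: 180 × 140, A = 25 200 mm², y = 70 mm, Ī = 41 160 000 mm⁴.
Inner void (subtracted): 136 × 96, A = 13 056 mm², y = 70 mm, Ī = 10 027 008 mm⁴.
By symmetry the centroid is at mid-height, ȳ = 70 mm.
All pieces are centred on the horizontal axis through the centroid, so I = ΣĪ (holes subtracted) = 31 132 992 mm⁴.
Extreme fibre distance c = 70 mm; S = I/c = 444 757 mm³.

S_x ≈ 4.45 × 10⁵ mm³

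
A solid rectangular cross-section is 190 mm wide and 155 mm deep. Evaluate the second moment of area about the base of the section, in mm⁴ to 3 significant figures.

I_base ≈ 2.36 × 10⁸ mm⁴

The section: 190 × 155, A = 29 450 mm², y = 77.5 mm, Ī = 58 961 354 mm⁴.
Transfer it to a horizontal axis along the bottom face using Ī + A·d² with d = y − 0:
  the section: d = 77.5 mm → contributes +235 845 417 mm⁴
Total I = 235 845 417 mm⁴.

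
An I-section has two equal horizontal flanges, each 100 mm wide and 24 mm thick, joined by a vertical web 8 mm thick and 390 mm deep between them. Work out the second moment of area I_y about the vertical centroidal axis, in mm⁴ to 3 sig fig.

Split into non-overlapping primitives; take the origin at the lower-left of the bounding box.
Bottom flange: 100 × 24, A = 2 400 mm², x = 50 mm, Ī = 2 000 000 mm⁴.
Web: 8 × 390, A = 3 120 mm², x = 50 mm, Ī = 16 640 mm⁴.
Top flange: 100 × 24, A = 2 400 mm², x = 50 mm, Ī = 2 000 000 mm⁴.
By symmetry the centroid is at mid-width, x̄ = 50 mm.
All pieces are centred on the vertical centroidal axis, so I = ΣĪ = 4 016 640 mm⁴.

I_y ≈ 4.02 × 10⁶ mm⁴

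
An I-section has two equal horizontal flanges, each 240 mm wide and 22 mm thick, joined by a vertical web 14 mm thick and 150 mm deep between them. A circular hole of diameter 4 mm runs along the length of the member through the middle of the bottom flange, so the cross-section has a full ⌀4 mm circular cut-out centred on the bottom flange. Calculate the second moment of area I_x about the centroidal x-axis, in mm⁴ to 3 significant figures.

I_x ≈ 8.24 × 10⁷ mm⁴

Split into non-overlapping primitives; take the origin at the lower-left of the bounding box.
Bottom flange: 240 × 22, A = 5 280 mm², y = 11 mm, Ī = 212 960 mm⁴.
Web: 14 × 150, A = 2 100 mm², y = 97 mm, Ī = 3 937 500 mm⁴.
Top flange: 240 × 22, A = 5 280 mm², y = 183 mm, Ī = 212 960 mm⁴.
Hole (subtracted): ⌀4, A = 12.566 mm², y = 11 mm, Ī = 12.566 mm⁴.
Centroid: ȳ = ΣA·y / ΣA = 97.085 mm.
Transfer each piece to the centroidal x-axis using Ī + A·d² with d = y − 97.085:
  bottom flange: d = -86.085 mm → contributes +39 341 480 mm⁴
  web: d = -0.085449 mm → contributes +3 937 515 mm⁴
  top flange: d = 85.915 mm → contributes +39 186 277 mm⁴
  hole: d = -86.085 mm → contributes −93 138 mm⁴
Total I = 82 372 134 mm⁴.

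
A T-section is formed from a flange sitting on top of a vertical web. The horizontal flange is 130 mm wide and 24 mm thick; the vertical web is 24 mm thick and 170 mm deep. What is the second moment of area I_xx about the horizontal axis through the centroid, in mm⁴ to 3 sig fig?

I_xx ≈ 2.66 × 10⁷ mm⁴

Break the section into simple shapes (no overlaps), measuring from the bottom-left corner of the bounding box.
Flange: 130 × 24, A = 3 120 mm², y = 182 mm, Ī = 149 760 mm⁴.
Web: 24 × 170, A = 4 080 mm², y = 85 mm, Ī = 9 826 000 mm⁴.
Centroid: ȳ = ΣA·y / ΣA = 127.03 mm.
Transfer each piece to the horizontal axis through the centroid using Ī + A·d² with d = y − 127.03:
  flange: d = 54.967 mm → contributes +9 576 323 mm⁴
  web: d = -42.033 mm → contributes +17 034 549 mm⁴
Total I = 26 610 872 mm⁴.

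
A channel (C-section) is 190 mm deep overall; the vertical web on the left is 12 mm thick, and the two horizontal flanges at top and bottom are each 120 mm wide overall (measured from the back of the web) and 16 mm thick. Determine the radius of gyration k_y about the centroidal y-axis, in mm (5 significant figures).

Break the section into simple shapes (no overlaps), measuring from the bottom-left corner of the bounding box.
Web: 12 × 190, A = 2 280 mm², x = 6 mm, Ī = 27 360 mm⁴.
Top flange (beyond web): 108 × 16, A = 1 728 mm², x = 66 mm, Ī = 1 679 616 mm⁴.
Bottom flange (beyond web): 108 × 16, A = 1 728 mm², x = 66 mm, Ī = 1 679 616 mm⁴.
Centroid: x̄ = ΣA·x / ΣA = 42.15063 mm.
Transfer each piece to the centroidal y-axis using Ī + A·d² with d = x − 42.15063:
  web: d = -36.15063 mm → contributes +3 007 019 mm⁴
  top flange (beyond web): d = 23.84937 mm → contributes +2 662 490 mm⁴
  bottom flange (beyond web): d = 23.84937 mm → contributes +2 662 490 mm⁴
Total I = 8 331 998 mm⁴.
Radius of gyration: k = √(I/A) = √(8 331 998 / 5 736) = 38.11273 mm.

k_y ≈ 38.113 mm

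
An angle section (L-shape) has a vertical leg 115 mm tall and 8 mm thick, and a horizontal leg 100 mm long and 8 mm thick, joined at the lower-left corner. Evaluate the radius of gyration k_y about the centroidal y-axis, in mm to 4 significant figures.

k_y ≈ 30.56 mm

Decompose the section into non-overlapping parts with the origin at the bottom-left of its bounding rectangle.
Vertical leg: 8 × 115, A = 920 mm², x = 4 mm, Ī = 4906.67 mm⁴.
Horizontal leg (remainder): 92 × 8, A = 736 mm², x = 54 mm, Ī = 519 125 mm⁴.
Centroid: x̄ = ΣA·x / ΣA = 26.2222 mm.
Transfer each piece to the centroidal y-axis using Ī + A·d² with d = x − 26.2222:
  vertical leg: d = -22.2222 mm → contributes +459 228 mm⁴
  horizontal leg (remainder): d = 27.7778 mm → contributes +1 087 027 mm⁴
Total I = 1 546 254 mm⁴.
Radius of gyration: k = √(I/A) = √(1 546 254 / 1 656) = 30.557 mm.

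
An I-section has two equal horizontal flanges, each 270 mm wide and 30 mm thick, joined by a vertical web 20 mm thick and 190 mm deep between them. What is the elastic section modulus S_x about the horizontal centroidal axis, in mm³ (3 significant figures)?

S_x ≈ 1.67 × 10⁶ mm³

Split into non-overlapping primitives; take the origin at the lower-left of the bounding box.
Bottom flange: 270 × 30, A = 8 100 mm², y = 15 mm, Ī = 607 500 mm⁴.
Web: 20 × 190, A = 3 800 mm², y = 125 mm, Ī = 11 431 667 mm⁴.
Top flange: 270 × 30, A = 8 100 mm², y = 235 mm, Ī = 607 500 mm⁴.
By symmetry the centroid is at mid-height, ȳ = 125 mm.
Transfer each piece to the horizontal centroidal axis using Ī + A·d² with d = y − 125:
  bottom flange: d = -110 mm → contributes +98 617 500 mm⁴
  web: d = 0 mm → contributes +11 431 667 mm⁴
  top flange: d = 110 mm → contributes +98 617 500 mm⁴
Total I = 208 666 667 mm⁴.
Extreme fibre distance c = 125 mm; S = I/c = 1 669 333 mm³.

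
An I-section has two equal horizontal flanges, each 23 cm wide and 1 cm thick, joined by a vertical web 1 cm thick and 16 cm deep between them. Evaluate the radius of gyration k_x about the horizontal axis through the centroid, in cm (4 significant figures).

Treat the section as a set of non-overlapping primitives; coordinates are from the bounding-box lower-left.
Bottom flange: 23 × 1, A = 23 cm², y = 0.5 cm, Ī = 1.91667 cm⁴.
Web: 1 × 16, A = 16 cm², y = 9 cm, Ī = 341.333 cm⁴.
Top flange: 23 × 1, A = 23 cm², y = 17.5 cm, Ī = 1.91667 cm⁴.
By symmetry the centroid is at mid-height, ȳ = 9 cm.
Transfer each piece to the horizontal axis through the centroid using Ī + A·d² with d = y − 9:
  bottom flange: d = -8.5 cm → contributes +1663.67 cm⁴
  web: d = 0 cm → contributes +341.333 cm⁴
  top flange: d = 8.5 cm → contributes +1663.67 cm⁴
Total I = 3668.67 cm⁴.
Radius of gyration: k = √(I/A) = √(3668.67 / 62) = 7.69234 cm.

k_x ≈ 7.692 cm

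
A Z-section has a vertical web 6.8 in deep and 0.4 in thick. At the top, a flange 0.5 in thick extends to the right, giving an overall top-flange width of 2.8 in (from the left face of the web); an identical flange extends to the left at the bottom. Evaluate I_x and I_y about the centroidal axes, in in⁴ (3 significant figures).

Treat the section as a set of non-overlapping primitives; coordinates are from the bounding-box lower-left.
Web: 0.4 × 6.8, A = 2.72 in², y = 3.4 in, Ī = 10.481 in⁴.
Top flange (beyond web): 2.4 × 0.5, A = 1.2 in², y = 6.55 in, Ī = 0.025 in⁴.
Bottom flange (beyond web): 2.4 × 0.5, A = 1.2 in², y = 0.25 in, Ī = 0.025 in⁴.
Centroid: ȳ = ΣA·y / ΣA = 3.4 in.
Transfer each piece to the centroidal x-axis using Ī + A·d² with d = y − 3.4:
  web: d = 0 in → contributes +10.481 in⁴
  top flange (beyond web): d = 3.15 in → contributes +11.932 in⁴
  bottom flange (beyond web): d = -3.15 in → contributes +11.932 in⁴
Total I = 34.345 in⁴.
For the y-axis: x̄ = 2.6 in.
Repeating about the centroidal y-axis gives I_y = 5.8923 in⁴.

I_x ≈ 34.3 in⁴, I_y ≈ 5.89 in⁴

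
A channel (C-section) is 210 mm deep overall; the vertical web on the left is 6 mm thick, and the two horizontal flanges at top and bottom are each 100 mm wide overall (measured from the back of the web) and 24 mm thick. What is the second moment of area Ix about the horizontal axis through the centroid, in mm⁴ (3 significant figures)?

Ix ≈ 4.39 × 10⁷ mm⁴

Split into non-overlapping primitives; take the origin at the lower-left of the bounding box.
Web: 6 × 210, A = 1 260 mm², y = 105 mm, Ī = 4 630 500 mm⁴.
Top flange (beyond web): 94 × 24, A = 2 256 mm², y = 198 mm, Ī = 108 288 mm⁴.
Bottom flange (beyond web): 94 × 24, A = 2 256 mm², y = 12 mm, Ī = 108 288 mm⁴.
By symmetry the centroid is at mid-height, ȳ = 105 mm.
Transfer each piece to the horizontal axis through the centroid using Ī + A·d² with d = y − 105:
  web: d = 0 mm → contributes +4 630 500 mm⁴
  top flange (beyond web): d = 93 mm → contributes +19 620 432 mm⁴
  bottom flange (beyond web): d = -93 mm → contributes +19 620 432 mm⁴
Total I = 43 871 364 mm⁴.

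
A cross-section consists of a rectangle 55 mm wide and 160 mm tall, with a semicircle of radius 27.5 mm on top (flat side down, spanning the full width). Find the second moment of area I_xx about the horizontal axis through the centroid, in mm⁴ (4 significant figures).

I_xx ≈ 2.763 × 10⁷ mm⁴

Treat the section as a set of non-overlapping primitives; coordinates are from the bounding-box lower-left.
Rectangular body: 55 × 160, A = 8 800 mm², y = 80 mm, Ī = 18 773 333 mm⁴.
Semicircular cap: semicircle r = 27.5, A = 1187.91 mm², y = 171.671 mm, Ī = 62771.5 mm⁴.
Centroid: ȳ = ΣA·y / ΣA = 90.903 mm.
Transfer each piece to the horizontal axis through the centroid using Ī + A·d² with d = y − 90.903:
  rectangular body: d = -10.903 mm → contributes +19 819 428 mm⁴
  semicircular cap: d = 80.7684 mm → contributes +7 812 176 mm⁴
Total I = 27 631 604 mm⁴.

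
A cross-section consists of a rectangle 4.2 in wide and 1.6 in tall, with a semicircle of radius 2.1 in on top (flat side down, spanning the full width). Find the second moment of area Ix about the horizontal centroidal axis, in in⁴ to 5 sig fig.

Ix ≈ 13.325 in⁴

Decompose the section into non-overlapping parts with the origin at the bottom-left of its bounding rectangle.
Rectangular body: 4.2 × 1.6, A = 6.72 in², y = 0.8 in, Ī = 1.4336 in⁴.
Semicircular cap: semicircle r = 2.1, A = 6.927212 in², y = 2.491268 in, Ī = 2.134564 in⁴.
Centroid: ȳ = ΣA·y / ΣA = 1.658473 in.
Transfer each piece to the horizontal centroidal axis using Ī + A·d² with d = y − 1.658473:
  rectangular body: d = -0.8584735 in → contributes +6.386084 in⁴
  semicircular cap: d = 0.8327942 in → contributes +6.938906 in⁴
Total I = 13.32499 in⁴.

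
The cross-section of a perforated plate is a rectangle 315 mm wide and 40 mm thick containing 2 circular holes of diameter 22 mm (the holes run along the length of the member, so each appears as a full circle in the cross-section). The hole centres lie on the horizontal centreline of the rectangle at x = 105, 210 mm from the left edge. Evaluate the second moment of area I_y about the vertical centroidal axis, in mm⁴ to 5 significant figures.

Treat the section as a set of non-overlapping primitives; coordinates are from the bounding-box lower-left.
Plate: 315 × 40, A = 12 600 mm², x = 157.5 mm, Ī = 104 186 250 mm⁴.
Hole 1 (subtracted): ⌀22, A = 380.1327 mm², x = 105 mm, Ī = 11499.01 mm⁴.
Hole 2 (subtracted): ⌀22, A = 380.1327 mm², x = 210 mm, Ī = 11499.01 mm⁴.
By symmetry the centroid is at mid-width, x̄ = 157.5 mm.
Transfer each piece to the vertical centroidal axis using Ī + A·d² with d = x − 157.5:
  plate: d = 0 mm → contributes +104 186 250 mm⁴
  hole 1: d = -52.5 mm → contributes −1 059 240 mm⁴
  hole 2: d = 52.5 mm → contributes −1 059 240 mm⁴
Total I = 102 067 770 mm⁴.

I_y ≈ 1.0207 × 10⁸ mm⁴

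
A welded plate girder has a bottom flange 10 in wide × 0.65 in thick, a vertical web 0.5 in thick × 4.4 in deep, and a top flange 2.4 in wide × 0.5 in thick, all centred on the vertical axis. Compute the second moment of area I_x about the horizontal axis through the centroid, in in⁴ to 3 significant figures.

I_x ≈ 34.1 in⁴

Treat the section as a set of non-overlapping primitives; coordinates are from the bounding-box lower-left.
Bottom plate: 10 × 0.65, A = 6.5 in², y = 0.325 in, Ī = 0.22885 in⁴.
Web plate: 0.5 × 4.4, A = 2.2 in², y = 2.85 in, Ī = 3.5493 in⁴.
Top plate: 2.4 × 0.5, A = 1.2 in², y = 5.3 in, Ī = 0.025 in⁴.
Centroid: ȳ = ΣA·y / ΣA = 1.4891 in.
Transfer each piece to the horizontal axis through the centroid using Ī + A·d² with d = y − 1.4891:
  bottom plate: d = -1.1641 in → contributes +9.0378 in⁴
  web plate: d = 1.3609 in → contributes +7.6236 in⁴
  top plate: d = 3.8109 in → contributes +17.452 in⁴
Total I = 34.114 in⁴.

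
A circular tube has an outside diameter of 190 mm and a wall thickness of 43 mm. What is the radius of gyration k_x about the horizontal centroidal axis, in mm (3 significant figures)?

k_x ≈ 54.2 mm

Break the section into simple shapes (no overlaps), measuring from the bottom-left corner of the bounding box.
Outer circle: ⌀190, A = 28 353 mm², y = 95 mm, Ī = 63 971 171 mm⁴.
Bore (subtracted): ⌀104, A = 8494.9 mm², y = 95 mm, Ī = 5 742 530 mm⁴.
By symmetry the centroid is at mid-height, ȳ = 95 mm.
All pieces are centred on the horizontal centroidal axis, so I = ΣĪ (holes subtracted) = 58 228 642 mm⁴.
Radius of gyration: k = √(I/A) = √(58 228 642 / 19 858) = 54.15 mm.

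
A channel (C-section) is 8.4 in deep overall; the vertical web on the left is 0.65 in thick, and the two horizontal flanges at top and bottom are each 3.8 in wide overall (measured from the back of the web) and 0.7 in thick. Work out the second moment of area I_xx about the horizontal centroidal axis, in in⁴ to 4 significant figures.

Break the section into simple shapes (no overlaps), measuring from the bottom-left corner of the bounding box.
Web: 0.65 × 8.4, A = 5.46 in², y = 4.2 in, Ī = 32.1048 in⁴.
Top flange (beyond web): 3.15 × 0.7, A = 2.205 in², y = 8.05 in, Ī = 0.0900375 in⁴.
Bottom flange (beyond web): 3.15 × 0.7, A = 2.205 in², y = 0.35 in, Ī = 0.0900375 in⁴.
By symmetry the centroid is at mid-height, ȳ = 4.2 in.
Transfer each piece to the horizontal centroidal axis using Ī + A·d² with d = y − 4.2:
  web: d = 0 in → contributes +32.1048 in⁴
  top flange (beyond web): d = 3.85 in → contributes +32.7737 in⁴
  bottom flange (beyond web): d = -3.85 in → contributes +32.7737 in⁴
Total I = 97.6521 in⁴.

I_xx ≈ 97.65 in⁴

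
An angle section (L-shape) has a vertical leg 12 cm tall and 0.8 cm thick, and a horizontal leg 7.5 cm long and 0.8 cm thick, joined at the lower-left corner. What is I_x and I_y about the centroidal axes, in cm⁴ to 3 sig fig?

Decompose the section into non-overlapping parts with the origin at the bottom-left of its bounding rectangle.
Vertical leg: 0.8 × 12, A = 9.6 cm², y = 6 cm, Ī = 115.2 cm⁴.
Horizontal leg (remainder): 6.7 × 0.8, A = 5.36 cm², y = 0.4 cm, Ī = 0.28587 cm⁴.
Centroid: ȳ = ΣA·y / ΣA = 3.9936 cm.
Transfer each piece to the centroidal x-axis using Ī + A·d² with d = y − 3.9936:
  vertical leg: d = 2.0064 cm → contributes +153.85 cm⁴
  horizontal leg (remainder): d = -3.5936 cm → contributes +69.504 cm⁴
Total I = 223.35 cm⁴.
For the y-axis: x̄ = 1.7436 cm.
Repeating about the centroidal y-axis gives I_y = 68.932 cm⁴.

I_x ≈ 223 cm⁴, I_y ≈ 68.9 cm⁴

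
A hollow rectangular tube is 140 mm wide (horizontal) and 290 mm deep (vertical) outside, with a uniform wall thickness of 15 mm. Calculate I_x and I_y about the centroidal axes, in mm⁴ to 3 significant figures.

Split into non-overlapping primitives; take the origin at the lower-left of the bounding box.
Outer rectangle: 140 × 290, A = 40 600 mm², y = 145 mm, Ī = 284 538 333 mm⁴.
Inner void (subtracted): 110 × 260, A = 28 600 mm², y = 145 mm, Ī = 161 113 333 mm⁴.
By symmetry the centroid is at mid-height, ȳ = 145 mm.
All pieces are centred on the centroidal x-axis, so I = ΣĪ (holes subtracted) = 123 425 000 mm⁴.
Repeating about the centroidal y-axis gives I_y = 37 475 000 mm⁴.

I_x ≈ 1.23 × 10⁸ mm⁴, I_y ≈ 3.75 × 10⁷ mm⁴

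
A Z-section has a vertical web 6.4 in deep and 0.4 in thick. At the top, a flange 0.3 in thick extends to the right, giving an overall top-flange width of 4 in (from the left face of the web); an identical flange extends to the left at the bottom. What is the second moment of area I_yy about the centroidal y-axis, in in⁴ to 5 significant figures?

Split into non-overlapping primitives; take the origin at the lower-left of the bounding box.
Web: 0.4 × 6.4, A = 2.56 in², x = 3.8 in, Ī = 0.03413333 in⁴.
Top flange (beyond web): 3.6 × 0.3, A = 1.08 in², x = 5.8 in, Ī = 1.1664 in⁴.
Bottom flange (beyond web): 3.6 × 0.3, A = 1.08 in², x = 1.8 in, Ī = 1.1664 in⁴.
Centroid: x̄ = ΣA·x / ΣA = 3.8 in.
Transfer each piece to the centroidal y-axis using Ī + A·d² with d = x − 3.8:
  web: d = 0 in → contributes +0.03413333 in⁴
  top flange (beyond web): d = 2 in → contributes +5.4864 in⁴
  bottom flange (beyond web): d = -2 in → contributes +5.4864 in⁴
Total I = 11.00693 in⁴.

I_yy ≈ 11.007 in⁴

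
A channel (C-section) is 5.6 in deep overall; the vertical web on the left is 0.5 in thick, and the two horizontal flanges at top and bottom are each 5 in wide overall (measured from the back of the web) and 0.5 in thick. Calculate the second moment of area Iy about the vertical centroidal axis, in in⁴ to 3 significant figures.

Break the section into simple shapes (no overlaps), measuring from the bottom-left corner of the bounding box.
Web: 0.5 × 5.6, A = 2.8 in², x = 0.25 in, Ī = 0.058333 in⁴.
Top flange (beyond web): 4.5 × 0.5, A = 2.25 in², x = 2.75 in, Ī = 3.7969 in⁴.
Bottom flange (beyond web): 4.5 × 0.5, A = 2.25 in², x = 2.75 in, Ī = 3.7969 in⁴.
Centroid: x̄ = ΣA·x / ΣA = 1.7911 in.
Transfer each piece to the vertical centroidal axis using Ī + A·d² with d = x − 1.7911:
  web: d = -1.5411 in → contributes +6.7083 in⁴
  top flange (beyond web): d = 0.9589 in → contributes +5.8657 in⁴
  bottom flange (beyond web): d = 0.9589 in → contributes +5.8657 in⁴
Total I = 18.44 in⁴.

Iy ≈ 18.4 in⁴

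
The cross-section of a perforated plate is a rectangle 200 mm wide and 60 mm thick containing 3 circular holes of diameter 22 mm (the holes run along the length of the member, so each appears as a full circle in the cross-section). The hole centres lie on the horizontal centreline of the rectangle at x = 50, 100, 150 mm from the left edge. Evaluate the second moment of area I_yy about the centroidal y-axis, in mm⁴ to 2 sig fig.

Treat the section as a set of non-overlapping primitives; coordinates are from the bounding-box lower-left.
Plate: 200 × 60, A = 12 000 mm², x = 100 mm, Ī = 40 000 000 mm⁴.
Hole 1 (subtracted): ⌀22, A = 380.1 mm², x = 50 mm, Ī = 11 499 mm⁴.
Hole 2 (subtracted): ⌀22, A = 380.1 mm², x = 100 mm, Ī = 11 499 mm⁴.
Hole 3 (subtracted): ⌀22, A = 380.1 mm², x = 150 mm, Ī = 11 499 mm⁴.
By symmetry the centroid is at mid-width, x̄ = 100 mm.
Transfer each piece to the centroidal y-axis using Ī + A·d² with d = x − 100:
  plate: d = 0 mm → contributes +40 000 000 mm⁴
  hole 1: d = -50 mm → contributes −961 831 mm⁴
  hole 2: d = 0 mm → contributes −11 499 mm⁴
  hole 3: d = 50 mm → contributes −961 831 mm⁴
Total I = 38 064 839 mm⁴.

I_yy ≈ 3.8 × 10⁷ mm⁴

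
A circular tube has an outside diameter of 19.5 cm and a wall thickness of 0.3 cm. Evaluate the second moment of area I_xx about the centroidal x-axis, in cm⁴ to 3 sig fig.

Break the section into simple shapes (no overlaps), measuring from the bottom-left corner of the bounding box.
Outer circle: ⌀19.5, A = 298.65 cm², y = 9.75 cm, Ī = 7097.5 cm⁴.
Bore (subtracted): ⌀18.9, A = 280.55 cm², y = 9.75 cm, Ī = 6263.5 cm⁴.
By symmetry the centroid is at mid-height, ȳ = 9.75 cm.
All pieces are centred on the centroidal x-axis, so I = ΣĪ (holes subtracted) = 834.05 cm⁴.

I_xx ≈ 834 cm⁴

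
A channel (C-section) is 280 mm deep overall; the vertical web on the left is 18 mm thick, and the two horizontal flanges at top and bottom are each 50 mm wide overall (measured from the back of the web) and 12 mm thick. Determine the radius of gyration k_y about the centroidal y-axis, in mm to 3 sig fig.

k_y ≈ 10.3 mm

Split into non-overlapping primitives; take the origin at the lower-left of the bounding box.
Web: 18 × 280, A = 5 040 mm², x = 9 mm, Ī = 136 080 mm⁴.
Top flange (beyond web): 32 × 12, A = 384 mm², x = 34 mm, Ī = 32 768 mm⁴.
Bottom flange (beyond web): 32 × 12, A = 384 mm², x = 34 mm, Ī = 32 768 mm⁴.
Centroid: x̄ = ΣA·x / ΣA = 12.306 mm.
Transfer each piece to the centroidal y-axis using Ī + A·d² with d = x − 12.306:
  web: d = -3.3058 mm → contributes +191 158 mm⁴
  top flange (beyond web): d = 21.694 mm → contributes +213 493 mm⁴
  bottom flange (beyond web): d = 21.694 mm → contributes +213 493 mm⁴
Total I = 618 145 mm⁴.
Radius of gyration: k = √(I/A) = √(618 145 / 5 808) = 10.316 mm.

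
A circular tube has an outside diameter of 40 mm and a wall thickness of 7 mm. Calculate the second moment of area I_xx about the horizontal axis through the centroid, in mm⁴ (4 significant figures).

I_xx ≈ 1.032 × 10⁵ mm⁴

Split into non-overlapping primitives; take the origin at the lower-left of the bounding box.
Outer circle: ⌀40, A = 1256.64 mm², y = 20 mm, Ī = 125 664 mm⁴.
Bore (subtracted): ⌀26, A = 530.929 mm², y = 20 mm, Ī = 22431.8 mm⁴.
By symmetry the centroid is at mid-height, ȳ = 20 mm.
All pieces are centred on the horizontal axis through the centroid, so I = ΣĪ (holes subtracted) = 103 232 mm⁴.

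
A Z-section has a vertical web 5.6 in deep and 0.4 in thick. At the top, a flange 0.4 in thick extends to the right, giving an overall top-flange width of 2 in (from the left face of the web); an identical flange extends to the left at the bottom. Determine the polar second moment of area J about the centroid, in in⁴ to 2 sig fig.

J ≈ 16 in⁴

Treat the section as a set of non-overlapping primitives; coordinates are from the bounding-box lower-left.
Web: 0.4 × 5.6, A = 2.24 in², y = 2.8 in, Ī = 5.854 in⁴.
Top flange (beyond web): 1.6 × 0.4, A = 0.64 in², y = 5.4 in, Ī = 0.008533 in⁴.
Bottom flange (beyond web): 1.6 × 0.4, A = 0.64 in², y = 0.2 in, Ī = 0.008533 in⁴.
Centroid: ȳ = ΣA·y / ΣA = 2.8 in.
Transfer each piece to the centroidal x-axis using Ī + A·d² with d = y − 2.8:
  web: d = 0 in → contributes +5.854 in⁴
  top flange (beyond web): d = 2.6 in → contributes +4.335 in⁴
  bottom flange (beyond web): d = -2.6 in → contributes +4.335 in⁴
Total I = 14.52 in⁴.
For the y-axis: x̄ = 1.8 in.
Repeating about the centroidal y-axis gives I_y = 1.583 in⁴.
Polar second moment: J = I_x + I_y = 16.11 in⁴.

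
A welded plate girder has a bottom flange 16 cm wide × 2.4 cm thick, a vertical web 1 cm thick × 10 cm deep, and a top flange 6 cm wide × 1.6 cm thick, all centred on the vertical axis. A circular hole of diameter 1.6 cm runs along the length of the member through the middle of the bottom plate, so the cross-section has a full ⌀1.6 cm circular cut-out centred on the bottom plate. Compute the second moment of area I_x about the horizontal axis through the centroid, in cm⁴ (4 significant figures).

Break the section into simple shapes (no overlaps), measuring from the bottom-left corner of the bounding box.
Bottom plate: 16 × 2.4, A = 38.4 cm², y = 1.2 cm, Ī = 18.432 cm⁴.
Web plate: 1 × 10, A = 10 cm², y = 7.4 cm, Ī = 83.3333 cm⁴.
Top plate: 6 × 1.6, A = 9.6 cm², y = 13.2 cm, Ī = 2.048 cm⁴.
Hole (subtracted): ⌀1.6, A = 2.01062 cm², y = 1.2 cm, Ī = 0.321699 cm⁴.
Centroid: ȳ = ΣA·y / ΣA = 4.36489 cm.
Transfer each piece to the horizontal axis through the centroid using Ī + A·d² with d = y − 4.36489:
  bottom plate: d = -3.16489 cm → contributes +403.066 cm⁴
  web plate: d = 3.03511 cm → contributes +175.453 cm⁴
  top plate: d = 8.83511 cm → contributes +751.417 cm⁴
  hole: d = -3.16489 cm → contributes −20.4611 cm⁴
Total I = 1309.47 cm⁴.

I_x ≈ 1309 cm⁴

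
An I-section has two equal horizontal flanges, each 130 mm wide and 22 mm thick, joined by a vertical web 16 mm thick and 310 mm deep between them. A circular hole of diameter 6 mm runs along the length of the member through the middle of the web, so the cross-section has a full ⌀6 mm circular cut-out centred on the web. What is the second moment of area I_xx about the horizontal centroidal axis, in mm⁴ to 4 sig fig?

Split into non-overlapping primitives; take the origin at the lower-left of the bounding box.
Bottom flange: 130 × 22, A = 2 860 mm², y = 11 mm, Ī = 115 353 mm⁴.
Web: 16 × 310, A = 4 960 mm², y = 177 mm, Ī = 39 721 333 mm⁴.
Top flange: 130 × 22, A = 2 860 mm², y = 343 mm, Ī = 115 353 mm⁴.
Hole (subtracted): ⌀6, A = 28.2743 mm², y = 177 mm, Ī = 63.6173 mm⁴.
By symmetry the centroid is at mid-height, ȳ = 177 mm.
Transfer each piece to the horizontal centroidal axis using Ī + A·d² with d = y − 177:
  bottom flange: d = -166 mm → contributes +78 925 513 mm⁴
  web: d = 0 mm → contributes +39 721 333 mm⁴
  top flange: d = 166 mm → contributes +78 925 513 mm⁴
  hole: d = 0 mm → contributes −63.6173 mm⁴
Total I = 197 572 296 mm⁴.

I_xx ≈ 1.976 × 10⁸ mm⁴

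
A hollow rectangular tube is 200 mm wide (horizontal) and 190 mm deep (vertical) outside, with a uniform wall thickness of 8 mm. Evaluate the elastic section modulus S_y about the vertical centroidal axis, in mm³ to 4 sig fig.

S_y ≈ 3.634 × 10⁵ mm³

Treat the section as a set of non-overlapping primitives; coordinates are from the bounding-box lower-left.
Outer rectangle: 200 × 190, A = 38 000 mm², x = 100 mm, Ī = 126 666 667 mm⁴.
Inner void (subtracted): 184 × 174, A = 32 016 mm², x = 100 mm, Ī = 90 327 808 mm⁴.
By symmetry the centroid is at mid-width, x̄ = 100 mm.
All pieces are centred on the vertical centroidal axis, so I = ΣĪ (holes subtracted) = 36 338 859 mm⁴.
Extreme fibre distance c = 100 mm; S = I/c = 363 389 mm³.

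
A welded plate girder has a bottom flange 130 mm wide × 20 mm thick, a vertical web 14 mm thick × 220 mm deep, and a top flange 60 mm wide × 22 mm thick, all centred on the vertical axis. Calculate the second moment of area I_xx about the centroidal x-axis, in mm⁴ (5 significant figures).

Decompose the section into non-overlapping parts with the origin at the bottom-left of its bounding rectangle.
Bottom plate: 130 × 20, A = 2 600 mm², y = 10 mm, Ī = 86666.67 mm⁴.
Web plate: 14 × 220, A = 3 080 mm², y = 130 mm, Ī = 12 422 667 mm⁴.
Top plate: 60 × 22, A = 1 320 mm², y = 251 mm, Ī = 53 240 mm⁴.
Centroid: ȳ = ΣA·y / ΣA = 108.2457 mm.
Transfer each piece to the centroidal x-axis using Ī + A·d² with d = y − 108.2457:
  bottom plate: d = -98.24571 mm → contributes +25 182 440 mm⁴
  web plate: d = 21.75429 mm → contributes +13 880 273 mm⁴
  top plate: d = 142.7543 mm → contributes +26 953 238 mm⁴
Total I = 66 015 951 mm⁴.

I_xx ≈ 6.6016 × 10⁷ mm⁴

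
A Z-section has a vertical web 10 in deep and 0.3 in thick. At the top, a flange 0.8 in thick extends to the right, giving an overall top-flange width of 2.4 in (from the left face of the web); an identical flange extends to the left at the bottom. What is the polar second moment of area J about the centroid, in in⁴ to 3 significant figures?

J ≈ 102 in⁴

Split into non-overlapping primitives; take the origin at the lower-left of the bounding box.
Web: 0.3 × 10, A = 3 in², y = 5 in, Ī = 25 in⁴.
Top flange (beyond web): 2.1 × 0.8, A = 1.68 in², y = 9.6 in, Ī = 0.0896 in⁴.
Bottom flange (beyond web): 2.1 × 0.8, A = 1.68 in², y = 0.4 in, Ī = 0.0896 in⁴.
Centroid: ȳ = ΣA·y / ΣA = 5 in.
Transfer each piece to the centroidal x-axis using Ī + A·d² with d = y − 5:
  web: d = 0 in → contributes +25 in⁴
  top flange (beyond web): d = 4.6 in → contributes +35.638 in⁴
  bottom flange (beyond web): d = -4.6 in → contributes +35.638 in⁴
Total I = 96.277 in⁴.
For the y-axis: x̄ = 2.25 in.
Repeating about the centroidal y-axis gives I_y = 6.0957 in⁴.
Polar second moment: J = I_x + I_y = 102.37 in⁴.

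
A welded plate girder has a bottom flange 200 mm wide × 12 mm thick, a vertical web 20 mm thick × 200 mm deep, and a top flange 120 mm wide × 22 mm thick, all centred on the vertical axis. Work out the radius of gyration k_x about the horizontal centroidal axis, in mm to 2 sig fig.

k_x ≈ 90 mm

Break the section into simple shapes (no overlaps), measuring from the bottom-left corner of the bounding box.
Bottom plate: 200 × 12, A = 2 400 mm², y = 6 mm, Ī = 28 800 mm⁴.
Web plate: 20 × 200, A = 4 000 mm², y = 112 mm, Ī = 13 333 333 mm⁴.
Top plate: 120 × 22, A = 2 640 mm², y = 223 mm, Ī = 106 480 mm⁴.
Centroid: ȳ = ΣA·y / ΣA = 116.3 mm.
Transfer each piece to the horizontal centroidal axis using Ī + A·d² with d = y − 116.3:
  bottom plate: d = -110.3 mm → contributes +29 213 830 mm⁴
  web plate: d = -4.274 mm → contributes +13 406 413 mm⁴
  top plate: d = 106.7 mm → contributes +30 177 050 mm⁴
Total I = 72 797 293 mm⁴.
Radius of gyration: k = √(I/A) = √(72 797 293 / 9 040) = 89.74 mm.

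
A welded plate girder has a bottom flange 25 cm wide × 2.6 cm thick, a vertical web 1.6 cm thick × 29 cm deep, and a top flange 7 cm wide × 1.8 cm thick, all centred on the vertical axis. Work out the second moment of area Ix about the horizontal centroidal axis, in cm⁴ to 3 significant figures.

Ix ≈ 1.69 × 10⁴ cm⁴

Treat the section as a set of non-overlapping primitives; coordinates are from the bounding-box lower-left.
Bottom plate: 25 × 2.6, A = 65 cm², y = 1.3 cm, Ī = 36.617 cm⁴.
Web plate: 1.6 × 29, A = 46.4 cm², y = 17.1 cm, Ī = 3251.9 cm⁴.
Top plate: 7 × 1.8, A = 12.6 cm², y = 32.5 cm, Ī = 3.402 cm⁴.
Centroid: ȳ = ΣA·y / ΣA = 10.383 cm.
Transfer each piece to the horizontal centroidal axis using Ī + A·d² with d = y − 10.383:
  bottom plate: d = -9.0826 cm → contributes +5398.7 cm⁴
  web plate: d = 6.7174 cm → contributes +5345.6 cm⁴
  top plate: d = 22.117 cm → contributes +6167.1 cm⁴
Total I = 16 911 cm⁴.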